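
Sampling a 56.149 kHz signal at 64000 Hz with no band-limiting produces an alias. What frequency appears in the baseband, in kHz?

7.851 kHz

Nyquist = 64,000/2 = 32,000 Hz; 56,149 Hz exceeds it.
Alias = |56,149 − 1×64,000| = |56,149 − 64,000| = 7,851 Hz = 7.851 kHz.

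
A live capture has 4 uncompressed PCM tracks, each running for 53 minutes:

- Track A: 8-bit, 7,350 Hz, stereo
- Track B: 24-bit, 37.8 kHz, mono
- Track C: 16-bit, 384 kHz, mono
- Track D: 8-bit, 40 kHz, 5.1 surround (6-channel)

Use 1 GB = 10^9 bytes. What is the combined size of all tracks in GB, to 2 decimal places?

53 minutes = 3,180 s.
Track A: 7,350 × 3,180 × 1 × 2 = 46,746,000 bytes.
Track B: 37,800 × 3,180 × 3 × 1 = 360,612,000 bytes.
Track C: 384,000 × 3,180 × 2 × 1 = 2,442,240,000 bytes.
Track D: 40,000 × 3,180 × 1 × 6 = 763,200,000 bytes.
Total = 3,612,798,000 bytes = 3.61 GB.

3.61 GB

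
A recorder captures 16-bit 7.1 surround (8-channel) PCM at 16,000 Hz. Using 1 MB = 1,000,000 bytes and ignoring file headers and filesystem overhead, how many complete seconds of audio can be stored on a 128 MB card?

Uncompressed byte rate = 16,000 × 2 × 8 = 256,000 bytes/s.
Capacity = 128 × 1,000,000 = 128,000,000 bytes.
128,000,000 / 256,000 ≈ 500 s → 500 seconds.

500 seconds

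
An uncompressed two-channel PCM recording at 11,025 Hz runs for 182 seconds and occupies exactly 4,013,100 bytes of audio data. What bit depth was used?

Bytes per sample = 4,013,100 / (11,025 × 182 × 2) = 4,013,100 / 4,013,100 = 1.
Bit depth = 1 × 8 = 8 bits.

8 bits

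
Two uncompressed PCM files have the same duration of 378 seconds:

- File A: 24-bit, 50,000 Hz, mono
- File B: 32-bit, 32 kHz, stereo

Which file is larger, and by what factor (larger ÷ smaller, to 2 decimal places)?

File A: 50,000 × 3 × 1 = 150,000 bytes/s.
File B: 32,000 × 4 × 2 = 256,000 bytes/s.
File B is larger; ratio = 96,768,000 / 56,700,000 = 1.71.

File B, by a factor of 1.71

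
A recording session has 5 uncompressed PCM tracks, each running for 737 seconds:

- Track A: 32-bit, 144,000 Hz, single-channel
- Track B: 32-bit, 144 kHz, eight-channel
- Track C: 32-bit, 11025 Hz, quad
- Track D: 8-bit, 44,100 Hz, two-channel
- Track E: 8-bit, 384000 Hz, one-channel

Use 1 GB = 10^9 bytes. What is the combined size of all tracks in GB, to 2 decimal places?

4.30 GB

Track A: 144,000 × 737 × 4 × 1 = 424,512,000 bytes.
Track B: 144,000 × 737 × 4 × 8 = 3,396,096,000 bytes.
Track C: 11,025 × 737 × 4 × 4 = 130,006,800 bytes.
Track D: 44,100 × 737 × 1 × 2 = 65,003,400 bytes.
Track E: 384,000 × 737 × 1 × 1 = 283,008,000 bytes.
Total = 4,298,626,200 bytes = 4.30 GB.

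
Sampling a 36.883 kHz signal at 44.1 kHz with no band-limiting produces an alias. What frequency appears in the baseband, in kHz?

7.217 kHz

Nyquist = 44,100/2 = 22,050 Hz; 36,883 Hz exceeds it.
Alias = |36,883 − 1×44,100| = |36,883 − 44,100| = 7,217 Hz = 7.217 kHz.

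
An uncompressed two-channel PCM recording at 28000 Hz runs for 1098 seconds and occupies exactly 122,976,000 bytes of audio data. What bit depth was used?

16 bits

Bytes per sample = 122,976,000 / (28,000 × 1,098 × 2) = 122,976,000 / 61,488,000 = 2.
Bit depth = 2 × 8 = 16 bits.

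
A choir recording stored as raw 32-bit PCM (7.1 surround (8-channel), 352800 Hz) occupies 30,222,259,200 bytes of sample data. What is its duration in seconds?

2,677 seconds

Byte rate = 352,800 × 4 × 8 = 11,289,600 bytes/s.
Duration = 30,222,259,200 / 11,289,600 = 2,677 s.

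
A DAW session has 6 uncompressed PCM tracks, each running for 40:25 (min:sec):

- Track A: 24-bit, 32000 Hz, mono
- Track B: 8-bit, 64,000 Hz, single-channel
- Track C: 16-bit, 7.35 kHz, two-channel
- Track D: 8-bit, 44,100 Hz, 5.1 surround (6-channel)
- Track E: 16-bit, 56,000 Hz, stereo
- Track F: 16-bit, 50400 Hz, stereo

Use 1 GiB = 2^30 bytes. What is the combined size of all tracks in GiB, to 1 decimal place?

2.0 GiB

40:25 (min:sec) = 2,425 s.
Track A: 32,000 × 2,425 × 3 × 1 = 232,800,000 bytes.
Track B: 64,000 × 2,425 × 1 × 1 = 155,200,000 bytes.
Track C: 7,350 × 2,425 × 2 × 2 = 71,295,000 bytes.
Track D: 44,100 × 2,425 × 1 × 6 = 641,655,000 bytes.
Track E: 56,000 × 2,425 × 2 × 2 = 543,200,000 bytes.
Track F: 50,400 × 2,425 × 2 × 2 = 488,880,000 bytes.
Total = 2,133,030,000 bytes = 2.0 GiB.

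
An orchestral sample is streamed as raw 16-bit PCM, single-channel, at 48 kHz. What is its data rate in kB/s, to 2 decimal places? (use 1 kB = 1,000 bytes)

Bit rate = 48,000 × 16 × 1 = 768,000 bits/s.
768,000 / 8 = 96,000 B/s = 96.00 kB/s.

96.00 kB/s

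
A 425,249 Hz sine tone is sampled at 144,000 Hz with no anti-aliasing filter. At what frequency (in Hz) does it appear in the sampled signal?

Nyquist = 144,000/2 = 72,000 Hz; 425,249 Hz exceeds it.
Alias = |425,249 − 3×144,000| = |425,249 − 432,000| = 6,751 Hz.

6,751 Hz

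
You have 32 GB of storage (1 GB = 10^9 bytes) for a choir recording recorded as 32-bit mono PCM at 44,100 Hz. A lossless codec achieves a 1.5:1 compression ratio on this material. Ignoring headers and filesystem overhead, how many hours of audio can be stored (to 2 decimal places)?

Uncompressed byte rate = 44,100 × 4 × 1 = 176,400 bytes/s.
After 1.5:1 compression, effective rate ≈ 117600 bytes/s.
Capacity = 32 × 1,000,000,000 = 32,000,000,000 bytes.
32,000,000,000 / effective rate ≈ 272108.84 s → 75.59 hours.

75.59 hours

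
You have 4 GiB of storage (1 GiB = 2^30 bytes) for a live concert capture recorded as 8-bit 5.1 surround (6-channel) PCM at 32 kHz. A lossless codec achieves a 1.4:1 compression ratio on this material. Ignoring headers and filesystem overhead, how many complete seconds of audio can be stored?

Uncompressed byte rate = 32,000 × 1 × 6 = 192,000 bytes/s.
After 1.4:1 compression, effective rate ≈ 137142.86 bytes/s.
Capacity = 4 × 1,073,741,824 = 4,294,967,296 bytes.
4,294,967,296 / effective rate ≈ 31317.47 s → 31,317 seconds.

31,317 seconds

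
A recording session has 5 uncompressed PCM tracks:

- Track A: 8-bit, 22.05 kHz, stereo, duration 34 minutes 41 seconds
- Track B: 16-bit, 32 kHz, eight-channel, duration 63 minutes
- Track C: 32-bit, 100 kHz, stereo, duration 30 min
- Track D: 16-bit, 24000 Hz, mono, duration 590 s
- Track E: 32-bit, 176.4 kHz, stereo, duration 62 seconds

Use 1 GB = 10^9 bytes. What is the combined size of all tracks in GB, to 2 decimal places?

3.58 GB

Track A: 34 minutes 41 seconds = 2,081 s; 22,050 × 2,081 × 1 × 2 = 91,772,100 bytes.
Track B: 63 minutes = 3,780 s; 32,000 × 3,780 × 2 × 8 = 1,935,360,000 bytes.
Track C: 30 min = 1,800 s; 100,000 × 1,800 × 4 × 2 = 1,440,000,000 bytes.
Track D: 24,000 × 590 × 2 × 1 = 28,320,000 bytes.
Track E: 176,400 × 62 × 4 × 2 = 87,494,400 bytes.
Total = 3,582,946,500 bytes = 3.58 GB.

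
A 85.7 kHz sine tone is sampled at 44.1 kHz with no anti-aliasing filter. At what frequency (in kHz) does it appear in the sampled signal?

2.5 kHz

Nyquist = 44,100/2 = 22,050 Hz; 85,700 Hz exceeds it.
Alias = |85,700 − 2×44,100| = |85,700 − 88,200| = 2,500 Hz = 2.5 kHz.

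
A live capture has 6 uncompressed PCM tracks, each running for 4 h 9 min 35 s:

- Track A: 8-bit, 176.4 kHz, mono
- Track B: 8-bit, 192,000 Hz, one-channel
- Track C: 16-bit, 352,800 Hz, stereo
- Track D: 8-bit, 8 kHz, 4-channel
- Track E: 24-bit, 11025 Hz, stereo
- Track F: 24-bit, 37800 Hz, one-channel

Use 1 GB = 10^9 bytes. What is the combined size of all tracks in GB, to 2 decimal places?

29.82 GB

4 h 9 min 35 s = 14,975 s.
Track A: 176,400 × 14,975 × 1 × 1 = 2,641,590,000 bytes.
Track B: 192,000 × 14,975 × 1 × 1 = 2,875,200,000 bytes.
Track C: 352,800 × 14,975 × 2 × 2 = 21,132,720,000 bytes.
Track D: 8,000 × 14,975 × 1 × 4 = 479,200,000 bytes.
Track E: 11,025 × 14,975 × 3 × 2 = 990,596,250 bytes.
Track F: 37,800 × 14,975 × 3 × 1 = 1,698,165,000 bytes.
Total = 29,817,471,250 bytes = 29.82 GB.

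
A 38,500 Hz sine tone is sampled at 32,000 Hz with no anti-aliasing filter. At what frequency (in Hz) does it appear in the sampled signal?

Nyquist = 32,000/2 = 16,000 Hz; 38,500 Hz exceeds it.
Alias = |38,500 − 1×32,000| = |38,500 − 32,000| = 6,500 Hz.

6,500 Hz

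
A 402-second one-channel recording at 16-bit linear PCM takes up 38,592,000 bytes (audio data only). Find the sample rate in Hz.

Bytes = sample_rate × seconds × bytes_per_sample × channels.
sample_rate = 38,592,000 / (402 × 2 × 1) = 38,592,000 / 804 = 48,000 Hz.

48,000 Hz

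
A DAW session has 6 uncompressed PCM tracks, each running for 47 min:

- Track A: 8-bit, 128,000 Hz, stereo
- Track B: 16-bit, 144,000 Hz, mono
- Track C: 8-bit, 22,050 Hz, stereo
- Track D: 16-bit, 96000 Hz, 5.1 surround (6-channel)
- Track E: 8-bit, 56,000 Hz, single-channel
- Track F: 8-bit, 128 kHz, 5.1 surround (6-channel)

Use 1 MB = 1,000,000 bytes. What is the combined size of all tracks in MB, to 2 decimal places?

7230.76 MB

47 min = 2,820 s.
Track A: 128,000 × 2,820 × 1 × 2 = 721,920,000 bytes.
Track B: 144,000 × 2,820 × 2 × 1 = 812,160,000 bytes.
Track C: 22,050 × 2,820 × 1 × 2 = 124,362,000 bytes.
Track D: 96,000 × 2,820 × 2 × 6 = 3,248,640,000 bytes.
Track E: 56,000 × 2,820 × 1 × 1 = 157,920,000 bytes.
Track F: 128,000 × 2,820 × 1 × 6 = 2,165,760,000 bytes.
Total = 7,230,762,000 bytes = 7230.76 MB.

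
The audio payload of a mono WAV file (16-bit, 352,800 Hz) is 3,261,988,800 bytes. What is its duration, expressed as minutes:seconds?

77:03

Byte rate = 352,800 × 2 × 1 = 705,600 bytes/s.
Duration = 3,261,988,800 / 705,600 = 4,623 s.
4,623 s = 77:03.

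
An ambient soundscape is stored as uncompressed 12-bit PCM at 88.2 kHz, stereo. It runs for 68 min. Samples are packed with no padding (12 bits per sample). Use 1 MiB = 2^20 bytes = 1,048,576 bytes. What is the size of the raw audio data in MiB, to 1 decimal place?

Duration = 68 min = 4,080 s.
Bits = 88,200 × 4,080 × 12 × 2 = 8,636,544,000 bits = 1,079,568,000 bytes.
1,079,568,000 / 1,048,576 = 1029.6 MiB.

1029.6 MiB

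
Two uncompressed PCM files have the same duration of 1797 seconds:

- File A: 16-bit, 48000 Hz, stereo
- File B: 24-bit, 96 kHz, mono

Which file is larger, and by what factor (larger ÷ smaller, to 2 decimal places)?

File A: 48,000 × 2 × 2 = 192,000 bytes/s.
File B: 96,000 × 3 × 1 = 288,000 bytes/s.
File B is larger; ratio = 517,536,000 / 345,024,000 = 1.50.

File B, by a factor of 1.50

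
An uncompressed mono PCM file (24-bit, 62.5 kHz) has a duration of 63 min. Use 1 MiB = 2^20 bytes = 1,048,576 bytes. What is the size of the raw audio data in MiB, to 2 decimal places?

Duration = 63 min = 3,780 s.
Bytes = 62,500 samples/s × 3,780 s × 3 bytes/sample × 1 ch = 708,750,000 bytes.
708,750,000 / 1,048,576 = 675.92 MiB.

675.92 MiB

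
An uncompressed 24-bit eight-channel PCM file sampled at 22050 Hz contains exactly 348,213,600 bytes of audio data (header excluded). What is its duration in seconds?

Byte rate = 22,050 × 3 × 8 = 529,200 bytes/s.
Duration = 348,213,600 / 529,200 = 658 s.

658 seconds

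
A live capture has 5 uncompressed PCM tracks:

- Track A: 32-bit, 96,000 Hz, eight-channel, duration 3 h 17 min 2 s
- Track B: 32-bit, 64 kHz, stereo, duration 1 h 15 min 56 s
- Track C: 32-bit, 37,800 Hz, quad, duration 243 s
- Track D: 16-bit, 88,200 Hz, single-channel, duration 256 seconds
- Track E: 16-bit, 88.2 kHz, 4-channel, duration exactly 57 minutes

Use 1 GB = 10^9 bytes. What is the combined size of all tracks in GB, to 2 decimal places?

Track A: 3 h 17 min 2 s = 11,822 s; 96,000 × 11,822 × 4 × 8 = 36,317,184,000 bytes.
Track B: 1 h 15 min 56 s = 4,556 s; 64,000 × 4,556 × 4 × 2 = 2,332,672,000 bytes.
Track C: 37,800 × 243 × 4 × 4 = 146,966,400 bytes.
Track D: 88,200 × 256 × 2 × 1 = 45,158,400 bytes.
Track E: exactly 57 minutes = 3,420 s; 88,200 × 3,420 × 2 × 4 = 2,413,152,000 bytes.
Total = 41,255,132,800 bytes = 41.26 GB.

41.26 GB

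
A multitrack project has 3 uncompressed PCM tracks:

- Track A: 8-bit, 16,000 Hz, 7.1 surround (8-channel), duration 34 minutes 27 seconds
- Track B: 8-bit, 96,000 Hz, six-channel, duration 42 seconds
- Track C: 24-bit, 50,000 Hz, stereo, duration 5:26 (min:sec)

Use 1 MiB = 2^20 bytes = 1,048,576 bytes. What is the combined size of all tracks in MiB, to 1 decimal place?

Track A: 34 minutes 27 seconds = 2,067 s; 16,000 × 2,067 × 1 × 8 = 264,576,000 bytes.
Track B: 96,000 × 42 × 1 × 6 = 24,192,000 bytes.
Track C: 5:26 (min:sec) = 326 s; 50,000 × 326 × 3 × 2 = 97,800,000 bytes.
Total = 386,568,000 bytes = 368.7 MiB.

368.7 MiB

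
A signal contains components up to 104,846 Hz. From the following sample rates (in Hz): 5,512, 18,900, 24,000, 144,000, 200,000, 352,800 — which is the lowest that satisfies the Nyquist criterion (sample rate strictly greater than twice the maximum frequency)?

352,800 Hz

Need sample rate > 2 × 104,846 = 209,692 Hz.
Lowest listed rate above 209,692 Hz is 352,800 Hz.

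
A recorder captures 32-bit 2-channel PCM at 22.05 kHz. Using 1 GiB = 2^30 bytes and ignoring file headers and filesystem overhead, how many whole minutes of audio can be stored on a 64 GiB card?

6,492 minutes

Uncompressed byte rate = 22,050 × 4 × 2 = 176,400 bytes/s.
Capacity = 64 × 1,073,741,824 = 68,719,476,736 bytes.
68,719,476,736 / 176,400 ≈ 389566.19 s → 6,492 minutes.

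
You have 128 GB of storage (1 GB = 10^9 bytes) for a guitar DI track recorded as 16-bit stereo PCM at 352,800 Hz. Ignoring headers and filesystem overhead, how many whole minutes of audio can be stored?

Uncompressed byte rate = 352,800 × 2 × 2 = 1,411,200 bytes/s.
Capacity = 128 × 1,000,000,000 = 128,000,000,000 bytes.
128,000,000,000 / 1,411,200 ≈ 90702.95 s → 1,511 minutes.

1,511 minutes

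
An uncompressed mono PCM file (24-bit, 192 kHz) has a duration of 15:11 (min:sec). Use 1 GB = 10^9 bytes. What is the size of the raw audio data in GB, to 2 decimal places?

0.52 GB

Duration = 15:11 (min:sec) = 911 s.
Bytes = 192,000 samples/s × 911 s × 3 bytes/sample × 1 ch = 524,736,000 bytes.
524,736,000 / 1,000,000,000 = 0.52 GB.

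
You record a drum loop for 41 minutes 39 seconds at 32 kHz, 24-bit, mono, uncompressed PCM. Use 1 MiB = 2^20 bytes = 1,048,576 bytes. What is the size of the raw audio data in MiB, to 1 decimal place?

Duration = 41 minutes 39 seconds = 2,499 s.
Bytes = 32,000 samples/s × 2,499 s × 3 bytes/sample × 1 ch = 239,904,000 bytes.
239,904,000 / 1,048,576 = 228.8 MiB.

228.8 MiB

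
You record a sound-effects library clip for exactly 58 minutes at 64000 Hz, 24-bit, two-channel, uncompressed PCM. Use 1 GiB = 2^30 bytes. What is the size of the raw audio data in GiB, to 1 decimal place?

1.2 GiB

Duration = exactly 58 minutes = 3,480 s.
Bytes = 64,000 samples/s × 3,480 s × 3 bytes/sample × 2 ch = 1,336,320,000 bytes.
1,336,320,000 / 1,073,741,824 = 1.2 GiB.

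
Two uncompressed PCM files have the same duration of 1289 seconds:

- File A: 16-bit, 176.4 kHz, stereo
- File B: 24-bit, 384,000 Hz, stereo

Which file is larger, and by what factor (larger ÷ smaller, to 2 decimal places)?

File B, by a factor of 3.27

File A: 176,400 × 2 × 2 = 705,600 bytes/s.
File B: 384,000 × 3 × 2 = 2,304,000 bytes/s.
File B is larger; ratio = 2,969,856,000 / 909,518,400 = 3.27.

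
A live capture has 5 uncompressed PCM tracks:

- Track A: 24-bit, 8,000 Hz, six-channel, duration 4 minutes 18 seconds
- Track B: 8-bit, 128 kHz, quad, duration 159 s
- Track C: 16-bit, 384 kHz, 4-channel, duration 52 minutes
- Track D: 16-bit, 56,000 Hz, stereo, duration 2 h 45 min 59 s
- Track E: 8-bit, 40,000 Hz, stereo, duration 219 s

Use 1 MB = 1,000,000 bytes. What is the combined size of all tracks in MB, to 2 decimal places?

Track A: 4 minutes 18 seconds = 258 s; 8,000 × 258 × 3 × 6 = 37,152,000 bytes.
Track B: 128,000 × 159 × 1 × 4 = 81,408,000 bytes.
Track C: 52 minutes = 3,120 s; 384,000 × 3,120 × 2 × 4 = 9,584,640,000 bytes.
Track D: 2 h 45 min 59 s = 9,959 s; 56,000 × 9,959 × 2 × 2 = 2,230,816,000 bytes.
Track E: 40,000 × 219 × 1 × 2 = 17,520,000 bytes.
Total = 11,951,536,000 bytes = 11951.54 MB.

11951.54 MB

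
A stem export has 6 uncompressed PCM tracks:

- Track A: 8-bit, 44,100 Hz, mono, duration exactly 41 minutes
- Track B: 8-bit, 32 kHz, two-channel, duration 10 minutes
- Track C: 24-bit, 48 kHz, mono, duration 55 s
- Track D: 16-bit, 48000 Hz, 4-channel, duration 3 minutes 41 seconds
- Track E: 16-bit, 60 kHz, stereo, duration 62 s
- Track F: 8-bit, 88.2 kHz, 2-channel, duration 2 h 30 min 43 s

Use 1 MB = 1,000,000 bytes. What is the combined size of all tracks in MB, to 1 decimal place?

Track A: exactly 41 minutes = 2,460 s; 44,100 × 2,460 × 1 × 1 = 108,486,000 bytes.
Track B: 10 minutes = 600 s; 32,000 × 600 × 1 × 2 = 38,400,000 bytes.
Track C: 48,000 × 55 × 3 × 1 = 7,920,000 bytes.
Track D: 3 minutes 41 seconds = 221 s; 48,000 × 221 × 2 × 4 = 84,864,000 bytes.
Track E: 60,000 × 62 × 2 × 2 = 14,880,000 bytes.
Track F: 2 h 30 min 43 s = 9,043 s; 88,200 × 9,043 × 1 × 2 = 1,595,185,200 bytes.
Total = 1,849,735,200 bytes = 1849.7 MB.

1849.7 MB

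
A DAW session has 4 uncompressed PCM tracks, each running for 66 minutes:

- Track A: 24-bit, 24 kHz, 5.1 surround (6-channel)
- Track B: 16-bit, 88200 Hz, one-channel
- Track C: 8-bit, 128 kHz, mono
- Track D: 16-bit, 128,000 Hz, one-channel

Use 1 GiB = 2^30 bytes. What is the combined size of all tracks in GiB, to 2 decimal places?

3.66 GiB

66 minutes = 3,960 s.
Track A: 24,000 × 3,960 × 3 × 6 = 1,710,720,000 bytes.
Track B: 88,200 × 3,960 × 2 × 1 = 698,544,000 bytes.
Track C: 128,000 × 3,960 × 1 × 1 = 506,880,000 bytes.
Track D: 128,000 × 3,960 × 2 × 1 = 1,013,760,000 bytes.
Total = 3,929,904,000 bytes = 3.66 GiB.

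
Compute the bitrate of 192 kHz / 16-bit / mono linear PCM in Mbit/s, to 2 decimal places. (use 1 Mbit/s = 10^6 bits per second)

3.07 Mbit/s

Bit rate = 192,000 × 16 × 1 = 3,072,000 bits/s.
= 3.07 Mbit/s.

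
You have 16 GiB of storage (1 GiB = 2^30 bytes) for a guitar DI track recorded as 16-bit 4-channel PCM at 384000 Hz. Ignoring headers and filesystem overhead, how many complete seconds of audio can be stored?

Uncompressed byte rate = 384,000 × 2 × 4 = 3,072,000 bytes/s.
Capacity = 16 × 1,073,741,824 = 17,179,869,184 bytes.
17,179,869,184 / 3,072,000 ≈ 5592.41 s → 5,592 seconds.

5,592 seconds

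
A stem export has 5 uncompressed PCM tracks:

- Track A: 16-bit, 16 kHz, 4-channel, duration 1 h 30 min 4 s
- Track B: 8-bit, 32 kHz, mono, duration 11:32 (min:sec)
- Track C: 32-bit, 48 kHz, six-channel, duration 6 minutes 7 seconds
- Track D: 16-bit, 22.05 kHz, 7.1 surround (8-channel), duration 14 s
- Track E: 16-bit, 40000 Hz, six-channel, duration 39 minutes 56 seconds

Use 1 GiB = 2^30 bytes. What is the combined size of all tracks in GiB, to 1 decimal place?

Track A: 1 h 30 min 4 s = 5,404 s; 16,000 × 5,404 × 2 × 4 = 691,712,000 bytes.
Track B: 11:32 (min:sec) = 692 s; 32,000 × 692 × 1 × 1 = 22,144,000 bytes.
Track C: 6 minutes 7 seconds = 367 s; 48,000 × 367 × 4 × 6 = 422,784,000 bytes.
Track D: 22,050 × 14 × 2 × 8 = 4,939,200 bytes.
Track E: 39 minutes 56 seconds = 2,396 s; 40,000 × 2,396 × 2 × 6 = 1,150,080,000 bytes.
Total = 2,291,659,200 bytes = 2.1 GiB.

2.1 GiB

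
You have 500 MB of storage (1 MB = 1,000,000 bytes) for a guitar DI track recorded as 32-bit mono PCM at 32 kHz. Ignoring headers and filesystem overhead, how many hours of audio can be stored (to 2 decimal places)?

Uncompressed byte rate = 32,000 × 4 × 1 = 128,000 bytes/s.
Capacity = 500 × 1,000,000 = 500,000,000 bytes.
500,000,000 / 128,000 ≈ 3906.25 s → 1.09 hours.

1.09 hours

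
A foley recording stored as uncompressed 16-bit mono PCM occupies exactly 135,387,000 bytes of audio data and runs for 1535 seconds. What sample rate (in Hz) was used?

Bytes = sample_rate × seconds × bytes_per_sample × channels.
sample_rate = 135,387,000 / (1,535 × 2 × 1) = 135,387,000 / 3,070 = 44,100 Hz.

44,100 Hz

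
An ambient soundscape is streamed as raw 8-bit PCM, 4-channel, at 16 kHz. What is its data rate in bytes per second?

Bit rate = 16,000 × 8 × 4 = 512,000 bits/s.
512,000 / 8 = 64,000 bytes/s.

64,000 bytes/s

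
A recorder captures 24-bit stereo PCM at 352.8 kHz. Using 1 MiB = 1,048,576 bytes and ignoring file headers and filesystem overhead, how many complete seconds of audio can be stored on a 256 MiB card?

Uncompressed byte rate = 352,800 × 3 × 2 = 2,116,800 bytes/s.
Capacity = 256 × 1,048,576 = 268,435,456 bytes.
268,435,456 / 2,116,800 ≈ 126.81 s → 126 seconds.

126 seconds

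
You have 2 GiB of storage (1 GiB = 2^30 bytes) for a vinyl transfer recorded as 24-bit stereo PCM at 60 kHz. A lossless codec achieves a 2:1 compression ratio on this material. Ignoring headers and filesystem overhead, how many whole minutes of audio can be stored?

198 minutes

Uncompressed byte rate = 60,000 × 3 × 2 = 360,000 bytes/s.
After 2:1 compression, effective rate ≈ 180000 bytes/s.
Capacity = 2 × 1,073,741,824 = 2,147,483,648 bytes.
2,147,483,648 / effective rate ≈ 11930.46 s → 198 minutes.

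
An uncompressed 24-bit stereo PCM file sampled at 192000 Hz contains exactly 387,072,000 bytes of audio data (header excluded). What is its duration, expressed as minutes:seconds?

5:36

Byte rate = 192,000 × 3 × 2 = 1,152,000 bytes/s.
Duration = 387,072,000 / 1,152,000 = 336 s.
336 s = 5:36.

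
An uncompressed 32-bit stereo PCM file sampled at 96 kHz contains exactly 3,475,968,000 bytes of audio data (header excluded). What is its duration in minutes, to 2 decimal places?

75.43 minutes

Byte rate = 96,000 × 4 × 2 = 768,000 bytes/s.
Duration = 3,475,968,000 / 768,000 = 4,526 s.
4,526 s / 60 = 75.43 minutes.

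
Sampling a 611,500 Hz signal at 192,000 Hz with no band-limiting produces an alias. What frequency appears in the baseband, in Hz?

Nyquist = 192,000/2 = 96,000 Hz; 611,500 Hz exceeds it.
Alias = |611,500 − 3×192,000| = |611,500 − 576,000| = 35,500 Hz.

35,500 Hz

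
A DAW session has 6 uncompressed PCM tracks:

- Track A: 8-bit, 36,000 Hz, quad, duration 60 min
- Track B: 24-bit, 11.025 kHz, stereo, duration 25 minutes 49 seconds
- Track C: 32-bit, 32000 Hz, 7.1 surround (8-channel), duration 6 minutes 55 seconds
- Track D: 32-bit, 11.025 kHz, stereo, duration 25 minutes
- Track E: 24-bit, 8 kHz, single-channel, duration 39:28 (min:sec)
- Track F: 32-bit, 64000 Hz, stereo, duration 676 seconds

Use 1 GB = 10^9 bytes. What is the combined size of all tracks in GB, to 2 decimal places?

Track A: 60 min = 3,600 s; 36,000 × 3,600 × 1 × 4 = 518,400,000 bytes.
Track B: 25 minutes 49 seconds = 1,549 s; 11,025 × 1,549 × 3 × 2 = 102,466,350 bytes.
Track C: 6 minutes 55 seconds = 415 s; 32,000 × 415 × 4 × 8 = 424,960,000 bytes.
Track D: 25 minutes = 1,500 s; 11,025 × 1,500 × 4 × 2 = 132,300,000 bytes.
Track E: 39:28 (min:sec) = 2,368 s; 8,000 × 2,368 × 3 × 1 = 56,832,000 bytes.
Track F: 64,000 × 676 × 4 × 2 = 346,112,000 bytes.
Total = 1,581,070,350 bytes = 1.58 GB.

1.58 GB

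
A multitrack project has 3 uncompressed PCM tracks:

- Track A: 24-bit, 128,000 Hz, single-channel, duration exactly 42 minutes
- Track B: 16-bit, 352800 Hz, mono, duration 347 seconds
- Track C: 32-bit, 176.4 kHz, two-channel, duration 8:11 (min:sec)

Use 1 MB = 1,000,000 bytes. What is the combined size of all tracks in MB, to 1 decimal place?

1905.4 MB

Track A: exactly 42 minutes = 2,520 s; 128,000 × 2,520 × 3 × 1 = 967,680,000 bytes.
Track B: 352,800 × 347 × 2 × 1 = 244,843,200 bytes.
Track C: 8:11 (min:sec) = 491 s; 176,400 × 491 × 4 × 2 = 692,899,200 bytes.
Total = 1,905,422,400 bytes = 1905.4 MB.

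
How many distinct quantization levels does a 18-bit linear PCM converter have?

262,144 levels

2^18 = 262,144.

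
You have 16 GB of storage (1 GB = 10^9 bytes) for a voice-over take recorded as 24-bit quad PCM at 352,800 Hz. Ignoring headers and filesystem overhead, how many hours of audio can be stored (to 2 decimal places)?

Uncompressed byte rate = 352,800 × 3 × 4 = 4,233,600 bytes/s.
Capacity = 16 × 1,000,000,000 = 16,000,000,000 bytes.
16,000,000,000 / 4,233,600 ≈ 3779.29 s → 1.05 hours.

1.05 hours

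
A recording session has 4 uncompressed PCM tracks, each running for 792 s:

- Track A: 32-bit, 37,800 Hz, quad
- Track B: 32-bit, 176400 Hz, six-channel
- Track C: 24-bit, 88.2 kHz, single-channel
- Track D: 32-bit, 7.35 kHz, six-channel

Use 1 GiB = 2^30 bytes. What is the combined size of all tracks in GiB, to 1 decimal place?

Track A: 37,800 × 792 × 4 × 4 = 479,001,600 bytes.
Track B: 176,400 × 792 × 4 × 6 = 3,353,011,200 bytes.
Track C: 88,200 × 792 × 3 × 1 = 209,563,200 bytes.
Track D: 7,350 × 792 × 4 × 6 = 139,708,800 bytes.
Total = 4,181,284,800 bytes = 3.9 GiB.

3.9 GiB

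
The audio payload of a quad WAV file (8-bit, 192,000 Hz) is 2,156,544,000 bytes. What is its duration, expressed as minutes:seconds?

46:48

Byte rate = 192,000 × 1 × 4 = 768,000 bytes/s.
Duration = 2,156,544,000 / 768,000 = 2,808 s.
2,808 s = 46:48.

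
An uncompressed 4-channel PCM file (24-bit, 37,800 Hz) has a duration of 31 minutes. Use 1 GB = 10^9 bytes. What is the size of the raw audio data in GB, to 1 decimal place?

0.8 GB

Duration = 31 minutes = 1,860 s.
Bytes = 37,800 samples/s × 1,860 s × 3 bytes/sample × 4 ch = 843,696,000 bytes.
843,696,000 / 1,000,000,000 = 0.8 GB.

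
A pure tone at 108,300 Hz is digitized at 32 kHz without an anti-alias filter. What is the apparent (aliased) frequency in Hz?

12,300 Hz

Nyquist = 32,000/2 = 16,000 Hz; 108,300 Hz exceeds it.
Alias = |108,300 − 3×32,000| = |108,300 − 96,000| = 12,300 Hz.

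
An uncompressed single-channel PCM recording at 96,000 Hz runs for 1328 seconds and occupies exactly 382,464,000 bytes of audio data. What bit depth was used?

Bytes per sample = 382,464,000 / (96,000 × 1,328 × 1) = 382,464,000 / 127,488,000 = 3.
Bit depth = 3 × 8 = 24 bits.

24 bits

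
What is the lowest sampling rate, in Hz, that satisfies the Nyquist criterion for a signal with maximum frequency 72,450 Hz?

Minimum sample rate = 2 × 72,450 Hz = 144,900 Hz.

144,900 Hz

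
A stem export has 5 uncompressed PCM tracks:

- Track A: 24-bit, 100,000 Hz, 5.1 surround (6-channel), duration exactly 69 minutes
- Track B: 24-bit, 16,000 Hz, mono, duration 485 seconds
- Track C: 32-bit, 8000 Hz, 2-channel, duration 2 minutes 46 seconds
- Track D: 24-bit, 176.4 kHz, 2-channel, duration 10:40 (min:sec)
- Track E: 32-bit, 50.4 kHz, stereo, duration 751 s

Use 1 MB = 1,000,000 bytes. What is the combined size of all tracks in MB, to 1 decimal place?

Track A: exactly 69 minutes = 4,140 s; 100,000 × 4,140 × 3 × 6 = 7,452,000,000 bytes.
Track B: 16,000 × 485 × 3 × 1 = 23,280,000 bytes.
Track C: 2 minutes 46 seconds = 166 s; 8,000 × 166 × 4 × 2 = 10,624,000 bytes.
Track D: 10:40 (min:sec) = 640 s; 176,400 × 640 × 3 × 2 = 677,376,000 bytes.
Track E: 50,400 × 751 × 4 × 2 = 302,803,200 bytes.
Total = 8,466,083,200 bytes = 8466.1 MB.

8466.1 MB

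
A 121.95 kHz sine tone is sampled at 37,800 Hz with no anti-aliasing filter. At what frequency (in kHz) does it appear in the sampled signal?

Nyquist = 37,800/2 = 18,900 Hz; 121,950 Hz exceeds it.
Alias = |121,950 − 3×37,800| = |121,950 − 113,400| = 8,550 Hz = 8.55 kHz.

8.55 kHz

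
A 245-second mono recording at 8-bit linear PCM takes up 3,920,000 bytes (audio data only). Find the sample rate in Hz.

Bytes = sample_rate × seconds × bytes_per_sample × channels.
sample_rate = 3,920,000 / (245 × 1 × 1) = 3,920,000 / 245 = 16,000 Hz.

16,000 Hz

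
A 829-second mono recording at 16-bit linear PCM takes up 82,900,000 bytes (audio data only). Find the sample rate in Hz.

50,000 Hz

Bytes = sample_rate × seconds × bytes_per_sample × channels.
sample_rate = 82,900,000 / (829 × 2 × 1) = 82,900,000 / 1,658 = 50,000 Hz.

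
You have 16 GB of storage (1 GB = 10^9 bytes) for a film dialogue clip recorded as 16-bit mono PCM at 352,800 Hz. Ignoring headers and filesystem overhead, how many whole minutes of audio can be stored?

377 minutes

Uncompressed byte rate = 352,800 × 2 × 1 = 705,600 bytes/s.
Capacity = 16 × 1,000,000,000 = 16,000,000,000 bytes.
16,000,000,000 / 705,600 ≈ 22675.74 s → 377 minutes.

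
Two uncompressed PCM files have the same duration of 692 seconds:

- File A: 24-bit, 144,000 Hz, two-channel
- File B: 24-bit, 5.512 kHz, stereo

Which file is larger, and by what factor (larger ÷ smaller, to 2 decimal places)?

File A, by a factor of 26.12

File A: 144,000 × 3 × 2 = 864,000 bytes/s.
File B: 5,512 × 3 × 2 = 33,072 bytes/s.
File A is larger; ratio = 597,888,000 / 22,885,824 = 26.12.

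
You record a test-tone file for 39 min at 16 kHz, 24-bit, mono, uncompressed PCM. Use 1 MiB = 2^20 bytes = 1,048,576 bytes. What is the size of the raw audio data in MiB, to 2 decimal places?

Duration = 39 min = 2,340 s.
Bytes = 16,000 samples/s × 2,340 s × 3 bytes/sample × 1 ch = 112,320,000 bytes.
112,320,000 / 1,048,576 = 107.12 MiB.

107.12 MiB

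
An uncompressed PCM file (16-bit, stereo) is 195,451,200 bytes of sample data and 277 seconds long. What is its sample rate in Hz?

Bytes = sample_rate × seconds × bytes_per_sample × channels.
sample_rate = 195,451,200 / (277 × 2 × 2) = 195,451,200 / 1,108 = 176,400 Hz.

176,400 Hz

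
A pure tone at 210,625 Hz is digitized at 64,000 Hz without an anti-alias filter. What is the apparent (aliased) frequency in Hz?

18,625 Hz

Nyquist = 64,000/2 = 32,000 Hz; 210,625 Hz exceeds it.
Alias = |210,625 − 3×64,000| = |210,625 − 192,000| = 18,625 Hz.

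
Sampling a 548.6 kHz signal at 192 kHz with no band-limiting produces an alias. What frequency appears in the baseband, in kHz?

27.4 kHz

Nyquist = 192,000/2 = 96,000 Hz; 548,600 Hz exceeds it.
Alias = |548,600 − 3×192,000| = |548,600 − 576,000| = 27,400 Hz = 27.4 kHz.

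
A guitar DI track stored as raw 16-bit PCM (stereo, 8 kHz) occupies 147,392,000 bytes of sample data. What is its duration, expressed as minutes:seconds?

Byte rate = 8,000 × 2 × 2 = 32,000 bytes/s.
Duration = 147,392,000 / 32,000 = 4,606 s.
4,606 s = 76:46.

76:46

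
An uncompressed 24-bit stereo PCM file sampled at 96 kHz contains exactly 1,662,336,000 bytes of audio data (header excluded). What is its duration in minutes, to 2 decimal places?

Byte rate = 96,000 × 3 × 2 = 576,000 bytes/s.
Duration = 1,662,336,000 / 576,000 = 2,886 s.
2,886 s / 60 = 48.10 minutes.

48.10 minutes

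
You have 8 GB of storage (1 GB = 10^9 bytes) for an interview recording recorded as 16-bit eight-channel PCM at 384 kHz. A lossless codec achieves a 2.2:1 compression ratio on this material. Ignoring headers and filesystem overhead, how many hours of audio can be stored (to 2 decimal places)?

Uncompressed byte rate = 384,000 × 2 × 8 = 6,144,000 bytes/s.
After 2.2:1 compression, effective rate ≈ 2792727.27 bytes/s.
Capacity = 8 × 1,000,000,000 = 8,000,000,000 bytes.
8,000,000,000 / effective rate ≈ 2864.58 s → 0.80 hours.

0.80 hours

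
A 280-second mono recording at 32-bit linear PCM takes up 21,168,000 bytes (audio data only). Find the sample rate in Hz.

Bytes = sample_rate × seconds × bytes_per_sample × channels.
sample_rate = 21,168,000 / (280 × 4 × 1) = 21,168,000 / 1,120 = 18,900 Hz.

18,900 Hz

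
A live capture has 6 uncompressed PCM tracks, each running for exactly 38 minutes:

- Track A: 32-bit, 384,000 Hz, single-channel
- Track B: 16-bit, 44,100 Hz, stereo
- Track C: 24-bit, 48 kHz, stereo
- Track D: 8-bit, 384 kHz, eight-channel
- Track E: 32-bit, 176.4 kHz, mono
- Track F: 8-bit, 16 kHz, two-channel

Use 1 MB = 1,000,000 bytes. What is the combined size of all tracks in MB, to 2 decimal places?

13246.80 MB

exactly 38 minutes = 2,280 s.
Track A: 384,000 × 2,280 × 4 × 1 = 3,502,080,000 bytes.
Track B: 44,100 × 2,280 × 2 × 2 = 402,192,000 bytes.
Track C: 48,000 × 2,280 × 3 × 2 = 656,640,000 bytes.
Track D: 384,000 × 2,280 × 1 × 8 = 7,004,160,000 bytes.
Track E: 176,400 × 2,280 × 4 × 1 = 1,608,768,000 bytes.
Track F: 16,000 × 2,280 × 1 × 2 = 72,960,000 bytes.
Total = 13,246,800,000 bytes = 13246.80 MB.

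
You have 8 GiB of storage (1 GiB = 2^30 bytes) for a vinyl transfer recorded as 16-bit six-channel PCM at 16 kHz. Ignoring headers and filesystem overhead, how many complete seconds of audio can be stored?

Uncompressed byte rate = 16,000 × 2 × 6 = 192,000 bytes/s.
Capacity = 8 × 1,073,741,824 = 8,589,934,592 bytes.
8,589,934,592 / 192,000 ≈ 44739.24 s → 44,739 seconds.

44,739 seconds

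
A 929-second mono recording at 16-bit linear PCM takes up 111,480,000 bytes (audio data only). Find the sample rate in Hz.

Bytes = sample_rate × seconds × bytes_per_sample × channels.
sample_rate = 111,480,000 / (929 × 2 × 1) = 111,480,000 / 1,858 = 60,000 Hz.

60,000 Hz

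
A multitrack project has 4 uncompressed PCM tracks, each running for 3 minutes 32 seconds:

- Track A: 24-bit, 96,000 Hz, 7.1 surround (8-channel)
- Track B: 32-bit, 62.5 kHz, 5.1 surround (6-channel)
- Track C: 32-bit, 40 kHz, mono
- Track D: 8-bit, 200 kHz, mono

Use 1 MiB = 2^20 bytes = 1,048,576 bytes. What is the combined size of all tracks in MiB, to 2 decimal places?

841.87 MiB

3 minutes 32 seconds = 212 s.
Track A: 96,000 × 212 × 3 × 8 = 488,448,000 bytes.
Track B: 62,500 × 212 × 4 × 6 = 318,000,000 bytes.
Track C: 40,000 × 212 × 4 × 1 = 33,920,000 bytes.
Track D: 200,000 × 212 × 1 × 1 = 42,400,000 bytes.
Total = 882,768,000 bytes = 841.87 MiB.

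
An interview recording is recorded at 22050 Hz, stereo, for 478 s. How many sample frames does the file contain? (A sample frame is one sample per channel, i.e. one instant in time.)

22,050 samples/s × 478 s = 10,539,900 frames.

10,539,900 sample frames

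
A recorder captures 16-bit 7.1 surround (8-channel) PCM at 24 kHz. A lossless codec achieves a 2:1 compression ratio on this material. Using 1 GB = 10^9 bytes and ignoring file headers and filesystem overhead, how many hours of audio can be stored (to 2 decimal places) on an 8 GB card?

11.57 hours

Uncompressed byte rate = 24,000 × 2 × 8 = 384,000 bytes/s.
After 2:1 compression, effective rate ≈ 192000 bytes/s.
Capacity = 8 × 1,000,000,000 = 8,000,000,000 bytes.
8,000,000,000 / effective rate ≈ 41666.67 s → 11.57 hours.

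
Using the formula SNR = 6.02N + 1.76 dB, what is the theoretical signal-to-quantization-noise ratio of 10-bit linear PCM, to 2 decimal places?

6.02 × 10 + 1.76 = 61.96 dB.

61.96 dB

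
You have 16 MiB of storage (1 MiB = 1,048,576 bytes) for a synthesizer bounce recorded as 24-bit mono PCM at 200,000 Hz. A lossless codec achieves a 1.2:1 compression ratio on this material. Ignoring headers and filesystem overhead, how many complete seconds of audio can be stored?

33 seconds

Uncompressed byte rate = 200,000 × 3 × 1 = 600,000 bytes/s.
After 1.2:1 compression, effective rate ≈ 500000 bytes/s.
Capacity = 16 × 1,048,576 = 16,777,216 bytes.
16,777,216 / effective rate ≈ 33.55 s → 33 seconds.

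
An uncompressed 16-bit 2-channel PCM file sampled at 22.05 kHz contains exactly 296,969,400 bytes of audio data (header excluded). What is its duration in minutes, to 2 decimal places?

Byte rate = 22,050 × 2 × 2 = 88,200 bytes/s.
Duration = 296,969,400 / 88,200 = 3,367 s.
3,367 s / 60 = 56.12 minutes.

56.12 minutes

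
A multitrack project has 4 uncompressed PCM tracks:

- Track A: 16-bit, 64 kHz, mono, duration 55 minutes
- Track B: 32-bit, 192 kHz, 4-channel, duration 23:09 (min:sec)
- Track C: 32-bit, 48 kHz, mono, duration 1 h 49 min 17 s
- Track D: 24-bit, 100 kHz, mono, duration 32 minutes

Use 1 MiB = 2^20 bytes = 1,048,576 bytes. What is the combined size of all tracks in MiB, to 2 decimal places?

6222.11 MiB

Track A: 55 minutes = 3,300 s; 64,000 × 3,300 × 2 × 1 = 422,400,000 bytes.
Track B: 23:09 (min:sec) = 1,389 s; 192,000 × 1,389 × 4 × 4 = 4,267,008,000 bytes.
Track C: 1 h 49 min 17 s = 6,557 s; 48,000 × 6,557 × 4 × 1 = 1,258,944,000 bytes.
Track D: 32 minutes = 1,920 s; 100,000 × 1,920 × 3 × 1 = 576,000,000 bytes.
Total = 6,524,352,000 bytes = 6222.11 MiB.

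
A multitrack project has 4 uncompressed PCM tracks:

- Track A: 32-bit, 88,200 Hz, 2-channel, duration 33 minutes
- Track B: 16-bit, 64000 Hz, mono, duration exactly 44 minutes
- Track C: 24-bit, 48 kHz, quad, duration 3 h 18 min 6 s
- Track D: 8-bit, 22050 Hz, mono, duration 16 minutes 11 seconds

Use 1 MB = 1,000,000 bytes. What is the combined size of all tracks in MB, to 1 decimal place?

8602.8 MB

Track A: 33 minutes = 1,980 s; 88,200 × 1,980 × 4 × 2 = 1,397,088,000 bytes.
Track B: exactly 44 minutes = 2,640 s; 64,000 × 2,640 × 2 × 1 = 337,920,000 bytes.
Track C: 3 h 18 min 6 s = 11,886 s; 48,000 × 11,886 × 3 × 4 = 6,846,336,000 bytes.
Track D: 16 minutes 11 seconds = 971 s; 22,050 × 971 × 1 × 1 = 21,410,550 bytes.
Total = 8,602,754,550 bytes = 8602.8 MB.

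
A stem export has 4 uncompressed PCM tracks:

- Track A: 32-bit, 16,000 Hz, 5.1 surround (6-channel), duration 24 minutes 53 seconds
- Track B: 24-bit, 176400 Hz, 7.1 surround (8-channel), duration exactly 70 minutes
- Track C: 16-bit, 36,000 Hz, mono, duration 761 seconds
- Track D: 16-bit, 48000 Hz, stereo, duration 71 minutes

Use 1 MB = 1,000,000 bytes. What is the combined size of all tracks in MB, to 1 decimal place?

19227.1 MB

Track A: 24 minutes 53 seconds = 1,493 s; 16,000 × 1,493 × 4 × 6 = 573,312,000 bytes.
Track B: exactly 70 minutes = 4,200 s; 176,400 × 4,200 × 3 × 8 = 17,781,120,000 bytes.
Track C: 36,000 × 761 × 2 × 1 = 54,792,000 bytes.
Track D: 71 minutes = 4,260 s; 48,000 × 4,260 × 2 × 2 = 817,920,000 bytes.
Total = 19,227,144,000 bytes = 19227.1 MB.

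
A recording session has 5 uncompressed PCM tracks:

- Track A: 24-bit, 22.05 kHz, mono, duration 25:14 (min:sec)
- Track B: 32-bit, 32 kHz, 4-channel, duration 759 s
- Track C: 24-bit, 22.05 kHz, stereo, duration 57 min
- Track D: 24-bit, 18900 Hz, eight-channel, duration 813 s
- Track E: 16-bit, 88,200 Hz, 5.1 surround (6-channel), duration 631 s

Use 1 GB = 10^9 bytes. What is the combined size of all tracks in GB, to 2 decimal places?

1.98 GB

Track A: 25:14 (min:sec) = 1,514 s; 22,050 × 1,514 × 3 × 1 = 100,151,100 bytes.
Track B: 32,000 × 759 × 4 × 4 = 388,608,000 bytes.
Track C: 57 min = 3,420 s; 22,050 × 3,420 × 3 × 2 = 452,466,000 bytes.
Track D: 18,900 × 813 × 3 × 8 = 368,776,800 bytes.
Track E: 88,200 × 631 × 2 × 6 = 667,850,400 bytes.
Total = 1,977,852,300 bytes = 1.98 GB.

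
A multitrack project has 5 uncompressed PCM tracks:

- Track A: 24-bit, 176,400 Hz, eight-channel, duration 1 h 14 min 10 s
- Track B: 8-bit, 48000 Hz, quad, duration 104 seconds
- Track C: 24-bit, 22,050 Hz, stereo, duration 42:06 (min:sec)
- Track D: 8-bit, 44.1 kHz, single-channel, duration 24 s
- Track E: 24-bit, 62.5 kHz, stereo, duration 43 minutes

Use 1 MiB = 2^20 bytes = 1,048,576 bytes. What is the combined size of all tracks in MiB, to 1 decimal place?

19228.2 MiB

Track A: 1 h 14 min 10 s = 4,450 s; 176,400 × 4,450 × 3 × 8 = 18,839,520,000 bytes.
Track B: 48,000 × 104 × 1 × 4 = 19,968,000 bytes.
Track C: 42:06 (min:sec) = 2,526 s; 22,050 × 2,526 × 3 × 2 = 334,189,800 bytes.
Track D: 44,100 × 24 × 1 × 1 = 1,058,400 bytes.
Track E: 43 minutes = 2,580 s; 62,500 × 2,580 × 3 × 2 = 967,500,000 bytes.
Total = 20,162,236,200 bytes = 19228.2 MiB.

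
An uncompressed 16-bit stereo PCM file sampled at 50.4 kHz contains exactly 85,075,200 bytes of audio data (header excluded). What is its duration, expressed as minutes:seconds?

7:02

Byte rate = 50,400 × 2 × 2 = 201,600 bytes/s.
Duration = 85,075,200 / 201,600 = 422 s.
422 s = 7:02.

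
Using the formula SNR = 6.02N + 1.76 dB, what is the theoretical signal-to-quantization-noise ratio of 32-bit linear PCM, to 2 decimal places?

6.02 × 32 + 1.76 = 194.40 dB.

194.40 dB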